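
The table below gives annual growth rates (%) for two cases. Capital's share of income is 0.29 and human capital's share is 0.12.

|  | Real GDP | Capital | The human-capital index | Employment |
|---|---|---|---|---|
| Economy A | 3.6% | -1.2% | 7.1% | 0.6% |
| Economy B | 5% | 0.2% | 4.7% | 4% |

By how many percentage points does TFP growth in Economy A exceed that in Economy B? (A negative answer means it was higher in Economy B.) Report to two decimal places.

Labor's share = 1 − 0.29 − 0.12 = 0.59.
Economy A: TFP = 3.6 + 0.348 − 0.852 − 0.354 = 2.742%.
Economy B: TFP = 5 − 0.058 − 0.564 − 2.36 = 2.018%.
Difference = 2.742 − (2.018) = 0.724 pp.

0.72 percentage points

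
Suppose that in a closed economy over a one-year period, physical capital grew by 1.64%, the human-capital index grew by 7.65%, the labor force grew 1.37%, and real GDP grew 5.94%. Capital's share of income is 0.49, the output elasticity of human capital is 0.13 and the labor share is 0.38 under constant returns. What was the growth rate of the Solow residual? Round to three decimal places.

Labor's share = 1 − 0.49 − 0.13 = 0.38.
Physical capital: 0.49 × 1.64 = 0.8036 pp.
The human-capital index: 0.13 × 7.65 = 0.9945 pp.
The labor force: 0.38 × 1.37 = 0.5206 pp.
TFP growth = 5.94 − 2.3187 = 3.6213%.

The Solow residual grew 3.621%.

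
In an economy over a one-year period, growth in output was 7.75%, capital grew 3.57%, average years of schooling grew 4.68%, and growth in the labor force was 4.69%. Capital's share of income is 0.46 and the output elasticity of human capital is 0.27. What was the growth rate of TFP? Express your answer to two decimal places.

Labor's share = 1 − 0.46 − 0.27 = 0.27.
Capital: 0.46 × 3.57 = 1.6422 pp.
Average years of schooling: 0.27 × 4.68 = 1.2636 pp.
The labor force: 0.27 × 4.69 = 1.2663 pp.
TFP growth = 7.75 − 4.1721 = 3.5779%.

3.58%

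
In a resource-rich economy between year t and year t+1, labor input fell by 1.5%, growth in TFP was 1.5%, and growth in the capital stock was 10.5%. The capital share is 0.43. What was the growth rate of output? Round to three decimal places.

Labor's share = 1 − 0.43 = 0.57.
The capital stock: 0.43 × 10.5 = 4.515 pp.
Labor input: 0.57 × (-1.5) = -0.855 pp.
Output growth = 1.5 + 3.66 = 5.16%.

Output growth was 5.160%.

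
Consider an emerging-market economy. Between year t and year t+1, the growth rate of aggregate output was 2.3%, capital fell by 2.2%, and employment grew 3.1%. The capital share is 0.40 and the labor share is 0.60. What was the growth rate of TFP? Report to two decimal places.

Labor's share = 1 − 0.4 = 0.6.
Capital: 0.4 × (-2.2) = -0.88 pp.
Employment: 0.6 × 3.1 = 1.86 pp.
TFP growth = 2.3 − 0.98 = 1.32%.

1.32%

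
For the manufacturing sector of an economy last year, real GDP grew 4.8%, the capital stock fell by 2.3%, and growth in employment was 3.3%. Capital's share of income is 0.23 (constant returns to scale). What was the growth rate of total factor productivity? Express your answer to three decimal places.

Labor's share = 1 − 0.23 = 0.77.
The capital stock: 0.23 × (-2.3) = -0.529 pp.
Employment: 0.77 × 3.3 = 2.541 pp.
TFP growth = 4.8 − 2.012 = 2.788%.

Total factor productivity growth was 2.788%.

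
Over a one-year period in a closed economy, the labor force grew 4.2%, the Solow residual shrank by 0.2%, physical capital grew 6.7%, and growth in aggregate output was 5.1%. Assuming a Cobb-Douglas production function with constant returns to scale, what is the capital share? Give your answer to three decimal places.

0.440

gY = gA + α·gK + (1−α)·gL, so gY − gA − gL = α(gK − gL).
5.1 + 0.2 − 4.2 = α × (6.7 − 4.2).
1.1 = 2.5 α, so α = 0.44.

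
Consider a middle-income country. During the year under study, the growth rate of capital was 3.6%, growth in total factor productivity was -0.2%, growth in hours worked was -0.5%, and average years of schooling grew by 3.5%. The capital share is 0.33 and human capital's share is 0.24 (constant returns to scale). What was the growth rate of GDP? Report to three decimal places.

Labor's share = 1 − 0.33 − 0.24 = 0.43.
Capital: 0.33 × 3.6 = 1.188 pp.
Average years of schooling: 0.24 × 3.5 = 0.84 pp.
Hours worked: 0.43 × (-0.5) = -0.215 pp.
Output growth = -0.2 + 1.813 = 1.613%.

GDP grew 1.613%.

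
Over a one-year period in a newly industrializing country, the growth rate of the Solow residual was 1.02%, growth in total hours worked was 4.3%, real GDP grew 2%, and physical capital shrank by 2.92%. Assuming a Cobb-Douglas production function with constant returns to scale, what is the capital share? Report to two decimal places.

gY = gA + α·gK + (1−α)·gL, so gY − gA − gL = α(gK − gL).
2 − 1.02 − 4.3 = α × (-2.92 − 4.3).
-3.32 = -7.22 α, so α = 0.4598.

The capital share is 0.46.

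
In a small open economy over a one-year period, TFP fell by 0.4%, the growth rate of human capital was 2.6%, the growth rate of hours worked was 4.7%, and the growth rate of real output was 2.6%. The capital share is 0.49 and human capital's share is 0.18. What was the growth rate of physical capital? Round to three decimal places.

2.002%

Labor's share = 1 − 0.49 − 0.18 = 0.33.
gY = gA + 0.18×2.6 + 0.33×4.7 + 0.49×g.
0.49×g = 2.6 + 0.4 − 2.019 = 0.981.
g = 0.981 / 0.49 = 2.00204%.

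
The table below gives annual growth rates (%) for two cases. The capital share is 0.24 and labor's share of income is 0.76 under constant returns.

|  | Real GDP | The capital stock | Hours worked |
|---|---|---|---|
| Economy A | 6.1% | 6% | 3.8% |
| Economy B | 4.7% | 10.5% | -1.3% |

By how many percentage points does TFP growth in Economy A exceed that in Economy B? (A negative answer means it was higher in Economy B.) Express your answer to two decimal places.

Labor's share = 1 − 0.24 = 0.76.
Economy A: TFP = 6.1 − 1.44 − 2.888 = 1.772%.
Economy B: TFP = 4.7 − 2.52 + 0.988 = 3.168%.
Difference = 1.772 − (3.168) = -1.396 pp.

-1.40 percentage points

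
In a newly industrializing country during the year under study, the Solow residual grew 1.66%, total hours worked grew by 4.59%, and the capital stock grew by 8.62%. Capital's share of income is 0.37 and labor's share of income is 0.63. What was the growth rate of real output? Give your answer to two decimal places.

Labor's share = 1 − 0.37 = 0.63.
The capital stock: 0.37 × 8.62 = 3.1894 pp.
Total hours worked: 0.63 × 4.59 = 2.8917 pp.
Output growth = 1.66 + 6.0811 = 7.7411%.

7.74%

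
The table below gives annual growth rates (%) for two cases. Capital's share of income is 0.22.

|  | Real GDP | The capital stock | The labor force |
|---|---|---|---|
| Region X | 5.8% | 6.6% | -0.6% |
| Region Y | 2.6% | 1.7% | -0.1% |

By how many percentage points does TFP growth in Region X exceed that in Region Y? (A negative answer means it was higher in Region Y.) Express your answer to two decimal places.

2.51 percentage points

Labor's share = 1 − 0.22 = 0.78.
Region X: TFP = 5.8 − 1.452 + 0.468 = 4.816%.
Region Y: TFP = 2.6 − 0.374 + 0.078 = 2.304%.
Difference = 4.816 − (2.304) = 2.512 pp.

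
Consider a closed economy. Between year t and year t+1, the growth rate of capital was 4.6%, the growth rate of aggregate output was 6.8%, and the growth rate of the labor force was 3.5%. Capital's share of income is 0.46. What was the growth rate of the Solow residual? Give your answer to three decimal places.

Labor's share = 1 − 0.46 = 0.54.
Capital: 0.46 × 4.6 = 2.116 pp.
The labor force: 0.54 × 3.5 = 1.89 pp.
TFP growth = 6.8 − 4.006 = 2.794%.

The Solow residual grew 2.794%.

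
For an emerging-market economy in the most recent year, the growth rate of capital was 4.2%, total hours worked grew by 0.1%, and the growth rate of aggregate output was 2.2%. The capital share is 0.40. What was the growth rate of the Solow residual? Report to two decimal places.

The Solow residual growth was 0.46%.

Labor's share = 1 − 0.4 = 0.6.
Capital: 0.4 × 4.2 = 1.68 pp.
Total hours worked: 0.6 × 0.1 = 0.06 pp.
TFP growth = 2.2 − 1.74 = 0.46%.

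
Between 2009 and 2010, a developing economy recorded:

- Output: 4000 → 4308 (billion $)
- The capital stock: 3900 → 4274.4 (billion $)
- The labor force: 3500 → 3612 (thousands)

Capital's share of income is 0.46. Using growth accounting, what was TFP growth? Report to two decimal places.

1.56%

Output growth = (4308 − 4000) / 4000 = 7.7%.
The capital stock growth = (4274.4 − 3900) / 3900 = 9.6%.
The labor force growth = (3612 − 3500) / 3500 = 3.2%.
Labor's share = 1 − 0.46 = 0.54.
The capital stock: 0.46 × 9.6 = 4.416 pp.
The labor force: 0.54 × 3.2 = 1.728 pp.
TFP growth = 7.7 − 6.144 = 1.556%.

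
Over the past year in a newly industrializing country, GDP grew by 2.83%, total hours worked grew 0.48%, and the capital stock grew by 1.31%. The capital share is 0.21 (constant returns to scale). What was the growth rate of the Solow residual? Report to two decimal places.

2.18%

Labor's share = 1 − 0.21 = 0.79.
The capital stock: 0.21 × 1.31 = 0.2751 pp.
Total hours worked: 0.79 × 0.48 = 0.3792 pp.
TFP growth = 2.83 − 0.6543 = 2.1757%.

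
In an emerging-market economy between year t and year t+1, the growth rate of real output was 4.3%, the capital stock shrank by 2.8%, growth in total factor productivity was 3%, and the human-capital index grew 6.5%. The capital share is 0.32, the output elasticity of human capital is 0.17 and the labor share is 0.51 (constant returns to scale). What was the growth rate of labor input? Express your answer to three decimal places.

Labor's share = 1 − 0.32 − 0.17 = 0.51.
gY = gA + 0.32×(-2.8) + 0.17×6.5 + 0.51×g.
0.51×g = 4.3 − 3 − 0.209 = 1.091.
g = 1.091 / 0.51 = 2.13922%.

Labor input grew 2.139%.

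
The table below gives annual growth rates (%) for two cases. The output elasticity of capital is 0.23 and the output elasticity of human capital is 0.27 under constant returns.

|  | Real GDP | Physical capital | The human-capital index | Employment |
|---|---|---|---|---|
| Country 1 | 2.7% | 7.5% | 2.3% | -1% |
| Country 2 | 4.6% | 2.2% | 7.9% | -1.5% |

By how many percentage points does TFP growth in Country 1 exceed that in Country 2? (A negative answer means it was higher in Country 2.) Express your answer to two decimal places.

Labor's share = 1 − 0.23 − 0.27 = 0.5.
Country 1: TFP = 2.7 − 1.725 − 0.621 + 0.5 = 0.854%.
Country 2: TFP = 4.6 − 0.506 − 2.133 + 0.75 = 2.711%.
Difference = 0.854 − (2.711) = -1.857 pp.

-1.86 percentage points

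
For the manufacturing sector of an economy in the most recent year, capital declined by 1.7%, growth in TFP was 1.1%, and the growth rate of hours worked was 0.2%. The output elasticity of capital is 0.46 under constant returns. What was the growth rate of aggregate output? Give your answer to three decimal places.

0.426%

Labor's share = 1 − 0.46 = 0.54.
Capital: 0.46 × (-1.7) = -0.782 pp.
Hours worked: 0.54 × 0.2 = 0.108 pp.
Output growth = 1.1 + (-0.674) = 0.426%.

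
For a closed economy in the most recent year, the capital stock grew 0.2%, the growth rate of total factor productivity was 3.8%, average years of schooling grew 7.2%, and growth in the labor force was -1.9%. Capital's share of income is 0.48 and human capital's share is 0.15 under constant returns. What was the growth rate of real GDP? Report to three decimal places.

Labor's share = 1 − 0.48 − 0.15 = 0.37.
The capital stock: 0.48 × 0.2 = 0.096 pp.
Average years of schooling: 0.15 × 7.2 = 1.08 pp.
The labor force: 0.37 × (-1.9) = -0.703 pp.
Output growth = 3.8 + 0.473 = 4.273%.

Real GDP grew 4.273%.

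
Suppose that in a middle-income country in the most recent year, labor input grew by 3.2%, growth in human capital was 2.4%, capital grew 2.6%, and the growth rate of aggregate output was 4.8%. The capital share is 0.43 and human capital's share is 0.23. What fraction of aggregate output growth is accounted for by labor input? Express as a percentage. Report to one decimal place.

Labor input accounted for 22.7% of growth.

Labor's share = 1 − 0.43 − 0.23 = 0.34.
Labor input contributed 0.34 × 3.2 = 1.088 pp.
Share of growth = 1.088 / 4.8 × 100 = 22.667%.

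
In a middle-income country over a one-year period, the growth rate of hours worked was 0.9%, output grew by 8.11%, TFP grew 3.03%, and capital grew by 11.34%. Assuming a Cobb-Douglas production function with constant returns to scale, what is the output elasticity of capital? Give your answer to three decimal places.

α = 0.400

gY = gA + α·gK + (1−α)·gL, so gY − gA − gL = α(gK − gL).
8.11 − 3.03 − 0.9 = α × (11.34 − 0.9).
4.18 = 10.44 α, so α = 0.40038.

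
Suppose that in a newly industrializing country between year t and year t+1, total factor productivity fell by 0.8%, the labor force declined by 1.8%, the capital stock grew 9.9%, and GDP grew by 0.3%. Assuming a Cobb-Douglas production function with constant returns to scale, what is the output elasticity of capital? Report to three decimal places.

gY = gA + α·gK + (1−α)·gL, so gY − gA − gL = α(gK − gL).
0.3 + 0.8 + 1.8 = α × (9.9 − (-1.8)).
2.9 = 11.7 α, so α = 0.24786.

The output elasticity of capital is 0.248.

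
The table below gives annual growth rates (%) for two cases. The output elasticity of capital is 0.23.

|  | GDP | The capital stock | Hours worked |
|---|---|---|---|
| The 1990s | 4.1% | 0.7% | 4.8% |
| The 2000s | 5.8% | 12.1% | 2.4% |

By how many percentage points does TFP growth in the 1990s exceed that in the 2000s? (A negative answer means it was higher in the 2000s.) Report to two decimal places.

-0.93 percentage points

Labor's share = 1 − 0.23 = 0.77.
The 1990s: TFP = 4.1 − 0.161 − 3.696 = 0.243%.
The 2000s: TFP = 5.8 − 2.783 − 1.848 = 1.169%.
Difference = 0.243 − (1.169) = -0.926 pp.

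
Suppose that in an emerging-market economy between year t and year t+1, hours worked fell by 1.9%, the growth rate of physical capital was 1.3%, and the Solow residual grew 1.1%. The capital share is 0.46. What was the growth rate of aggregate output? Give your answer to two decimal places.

0.67%

Labor's share = 1 − 0.46 = 0.54.
Physical capital: 0.46 × 1.3 = 0.598 pp.
Hours worked: 0.54 × (-1.9) = -1.026 pp.
Output growth = 1.1 + (-0.428) = 0.672%.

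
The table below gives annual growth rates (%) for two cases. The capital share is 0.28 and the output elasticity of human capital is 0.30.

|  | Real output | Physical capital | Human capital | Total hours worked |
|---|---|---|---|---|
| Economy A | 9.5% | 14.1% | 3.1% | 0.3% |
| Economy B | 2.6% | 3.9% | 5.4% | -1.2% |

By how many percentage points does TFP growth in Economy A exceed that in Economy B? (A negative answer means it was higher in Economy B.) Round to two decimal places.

Labor's share = 1 − 0.28 − 0.3 = 0.42.
Economy A: TFP = 9.5 − 3.948 − 0.93 − 0.126 = 4.496%.
Economy B: TFP = 2.6 − 1.092 − 1.62 + 0.504 = 0.392%.
Difference = 4.496 − (0.392) = 4.104 pp.

4.10 percentage points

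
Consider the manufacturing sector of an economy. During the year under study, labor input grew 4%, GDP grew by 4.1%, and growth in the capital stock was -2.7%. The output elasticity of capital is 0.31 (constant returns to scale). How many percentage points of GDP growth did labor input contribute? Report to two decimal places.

Labor's share = 1 − 0.31 = 0.69.
Contribution = share × growth = 0.69 × 4 = 2.76 pp.

2.76 percentage points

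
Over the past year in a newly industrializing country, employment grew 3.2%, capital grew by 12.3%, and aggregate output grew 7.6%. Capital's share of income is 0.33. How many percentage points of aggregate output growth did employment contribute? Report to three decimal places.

Labor's share = 1 − 0.33 = 0.67.
Contribution = share × growth = 0.67 × 3.2 = 2.144 pp.

2.144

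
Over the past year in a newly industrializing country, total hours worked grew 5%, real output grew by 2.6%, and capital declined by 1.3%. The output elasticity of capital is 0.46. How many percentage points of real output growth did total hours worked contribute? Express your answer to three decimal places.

Labor's share = 1 − 0.46 = 0.54.
Contribution = share × growth = 0.54 × 5 = 2.7 pp.

2.700 pp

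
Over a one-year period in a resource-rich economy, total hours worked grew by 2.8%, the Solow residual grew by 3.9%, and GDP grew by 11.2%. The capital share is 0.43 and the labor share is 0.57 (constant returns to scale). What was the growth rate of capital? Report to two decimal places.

13.27%

Labor's share = 1 − 0.43 = 0.57.
gY = gA + 0.57×2.8 + 0.43×g.
0.43×g = 11.2 − 3.9 − 1.596 = 5.704.
g = 5.704 / 0.43 = 13.2651%.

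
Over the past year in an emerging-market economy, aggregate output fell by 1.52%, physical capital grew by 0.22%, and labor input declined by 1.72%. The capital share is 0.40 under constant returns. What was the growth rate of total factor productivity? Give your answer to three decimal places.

Labor's share = 1 − 0.4 = 0.6.
Physical capital: 0.4 × 0.22 = 0.088 pp.
Labor input: 0.6 × (-1.72) = -1.032 pp.
TFP growth = -1.52 + 0.944 = -0.576%.

-0.576%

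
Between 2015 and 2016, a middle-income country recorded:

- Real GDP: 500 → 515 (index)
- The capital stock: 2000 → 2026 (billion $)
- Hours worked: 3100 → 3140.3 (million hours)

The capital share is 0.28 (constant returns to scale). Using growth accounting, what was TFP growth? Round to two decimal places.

Real GDP growth = (515 − 500) / 500 = 3%.
The capital stock growth = (2026 − 2000) / 2000 = 1.3%.
Hours worked growth = (3140.3 − 3100) / 3100 = 1.3%.
Labor's share = 1 − 0.28 = 0.72.
The capital stock: 0.28 × 1.3 = 0.364 pp.
Hours worked: 0.72 × 1.3 = 0.936 pp.
TFP growth = 3 − 1.3 = 1.7%.

1.70%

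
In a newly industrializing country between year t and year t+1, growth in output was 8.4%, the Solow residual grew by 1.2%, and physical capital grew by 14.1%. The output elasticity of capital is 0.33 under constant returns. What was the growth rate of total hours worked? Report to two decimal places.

Labor's share = 1 − 0.33 = 0.67.
gY = gA + 0.33×14.1 + 0.67×g.
0.67×g = 8.4 − 1.2 − 4.653 = 2.547.
g = 2.547 / 0.67 = 3.8015%.

3.80%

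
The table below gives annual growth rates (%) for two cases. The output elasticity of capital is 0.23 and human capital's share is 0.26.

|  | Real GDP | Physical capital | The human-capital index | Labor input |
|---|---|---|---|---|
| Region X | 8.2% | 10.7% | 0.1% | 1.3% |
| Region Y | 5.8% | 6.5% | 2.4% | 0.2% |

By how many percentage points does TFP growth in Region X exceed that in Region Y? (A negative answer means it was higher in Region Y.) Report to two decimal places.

1.47 percentage points

Labor's share = 1 − 0.23 − 0.26 = 0.51.
Region X: TFP = 8.2 − 2.461 − 0.026 − 0.663 = 5.05%.
Region Y: TFP = 5.8 − 1.495 − 0.624 − 0.102 = 3.579%.
Difference = 5.05 − (3.579) = 1.471 pp.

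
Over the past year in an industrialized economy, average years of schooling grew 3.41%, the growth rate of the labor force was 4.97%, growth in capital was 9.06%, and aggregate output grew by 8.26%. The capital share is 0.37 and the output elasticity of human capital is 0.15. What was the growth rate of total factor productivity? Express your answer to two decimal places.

2.01%

Labor's share = 1 − 0.37 − 0.15 = 0.48.
Capital: 0.37 × 9.06 = 3.3522 pp.
Average years of schooling: 0.15 × 3.41 = 0.5115 pp.
The labor force: 0.48 × 4.97 = 2.3856 pp.
TFP growth = 8.26 − 6.2493 = 2.0107%.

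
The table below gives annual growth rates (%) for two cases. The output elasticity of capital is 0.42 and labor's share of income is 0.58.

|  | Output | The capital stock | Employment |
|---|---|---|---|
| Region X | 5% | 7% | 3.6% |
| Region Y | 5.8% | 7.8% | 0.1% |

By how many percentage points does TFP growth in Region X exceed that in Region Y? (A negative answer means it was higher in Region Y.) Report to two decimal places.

Labor's share = 1 − 0.42 = 0.58.
Region X: TFP = 5 − 2.94 − 2.088 = -0.028%.
Region Y: TFP = 5.8 − 3.276 − 0.058 = 2.466%.
Difference = -0.028 − (2.466) = -2.494 pp.

-2.49 percentage points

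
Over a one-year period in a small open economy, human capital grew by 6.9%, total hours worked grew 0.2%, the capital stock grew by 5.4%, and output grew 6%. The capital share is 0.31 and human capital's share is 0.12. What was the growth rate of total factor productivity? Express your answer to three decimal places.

3.384%

Labor's share = 1 − 0.31 − 0.12 = 0.57.
The capital stock: 0.31 × 5.4 = 1.674 pp.
Human capital: 0.12 × 6.9 = 0.828 pp.
Total hours worked: 0.57 × 0.2 = 0.114 pp.
TFP growth = 6 − 2.616 = 3.384%.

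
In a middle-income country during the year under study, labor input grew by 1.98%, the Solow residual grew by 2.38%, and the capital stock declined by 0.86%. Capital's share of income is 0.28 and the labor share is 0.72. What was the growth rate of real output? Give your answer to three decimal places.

Labor's share = 1 − 0.28 = 0.72.
The capital stock: 0.28 × (-0.86) = -0.2408 pp.
Labor input: 0.72 × 1.98 = 1.4256 pp.
Output growth = 2.38 + 1.1848 = 3.5648%.

3.565%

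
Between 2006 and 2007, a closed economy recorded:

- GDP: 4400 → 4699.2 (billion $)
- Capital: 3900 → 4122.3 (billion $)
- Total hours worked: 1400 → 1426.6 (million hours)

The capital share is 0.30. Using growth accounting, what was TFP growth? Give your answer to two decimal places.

TFP grew 3.76%.

GDP growth = (4699.2 − 4400) / 4400 = 6.8%.
Capital growth = (4122.3 − 3900) / 3900 = 5.7%.
Total hours worked growth = (1426.6 − 1400) / 1400 = 1.9%.
Labor's share = 1 − 0.3 = 0.7.
Capital: 0.3 × 5.7 = 1.71 pp.
Total hours worked: 0.7 × 1.9 = 1.33 pp.
TFP growth = 6.8 − 3.04 = 3.76%.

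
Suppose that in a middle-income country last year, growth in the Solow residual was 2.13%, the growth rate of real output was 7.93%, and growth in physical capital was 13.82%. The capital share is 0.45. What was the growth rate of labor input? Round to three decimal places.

-0.762%

Labor's share = 1 − 0.45 = 0.55.
gY = gA + 0.45×13.82 + 0.55×g.
0.55×g = 7.93 − 2.13 − 6.219 = -0.419.
g = -0.419 / 0.55 = -0.76182%.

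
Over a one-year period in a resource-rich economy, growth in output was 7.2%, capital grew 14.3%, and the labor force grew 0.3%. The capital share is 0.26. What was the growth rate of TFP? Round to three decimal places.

TFP growth was 3.260%.

Labor's share = 1 − 0.26 = 0.74.
Capital: 0.26 × 14.3 = 3.718 pp.
The labor force: 0.74 × 0.3 = 0.222 pp.
TFP growth = 7.2 − 3.94 = 3.26%.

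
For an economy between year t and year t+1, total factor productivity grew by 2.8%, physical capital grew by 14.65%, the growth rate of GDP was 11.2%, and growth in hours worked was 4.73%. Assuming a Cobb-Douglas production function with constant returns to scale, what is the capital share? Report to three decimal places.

α = 0.370

gY = gA + α·gK + (1−α)·gL, so gY − gA − gL = α(gK − gL).
11.2 − 2.8 − 4.73 = α × (14.65 − 4.73).
3.67 = 9.92 α, so α = 0.36996.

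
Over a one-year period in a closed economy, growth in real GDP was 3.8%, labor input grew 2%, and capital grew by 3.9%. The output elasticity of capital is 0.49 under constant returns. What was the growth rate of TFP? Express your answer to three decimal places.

TFP grew 0.869%.

Labor's share = 1 − 0.49 = 0.51.
Capital: 0.49 × 3.9 = 1.911 pp.
Labor input: 0.51 × 2 = 1.02 pp.
TFP growth = 3.8 − 2.931 = 0.869%.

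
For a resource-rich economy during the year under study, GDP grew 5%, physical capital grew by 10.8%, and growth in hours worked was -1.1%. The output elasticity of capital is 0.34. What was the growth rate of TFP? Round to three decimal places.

2.054%

Labor's share = 1 − 0.34 = 0.66.
Physical capital: 0.34 × 10.8 = 3.672 pp.
Hours worked: 0.66 × (-1.1) = -0.726 pp.
TFP growth = 5 − 2.946 = 2.054%.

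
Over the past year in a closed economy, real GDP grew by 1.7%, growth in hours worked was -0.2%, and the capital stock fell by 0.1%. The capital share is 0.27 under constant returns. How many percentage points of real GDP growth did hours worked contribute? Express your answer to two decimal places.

-0.15 percentage points

Labor's share = 1 − 0.27 = 0.73.
Contribution = share × growth = 0.73 × (-0.2) = -0.146 pp.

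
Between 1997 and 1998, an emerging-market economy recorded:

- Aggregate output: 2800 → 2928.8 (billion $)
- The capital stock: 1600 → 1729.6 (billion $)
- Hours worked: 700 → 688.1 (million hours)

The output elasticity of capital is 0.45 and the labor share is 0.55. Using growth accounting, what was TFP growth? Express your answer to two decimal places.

1.89%

Aggregate output growth = (2928.8 − 2800) / 2800 = 4.6%.
The capital stock growth = (1729.6 − 1600) / 1600 = 8.1%.
Hours worked growth = (688.1 − 700) / 700 = -1.7%.
Labor's share = 1 − 0.45 = 0.55.
The capital stock: 0.45 × 8.1 = 3.645 pp.
Hours worked: 0.55 × (-1.7) = -0.935 pp.
TFP growth = 4.6 − 2.71 = 1.89%.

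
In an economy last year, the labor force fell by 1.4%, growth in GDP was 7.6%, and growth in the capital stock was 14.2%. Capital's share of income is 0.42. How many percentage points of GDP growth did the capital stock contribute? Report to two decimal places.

Contribution = share × growth = 0.42 × 14.2 = 5.964 pp.

5.96 pp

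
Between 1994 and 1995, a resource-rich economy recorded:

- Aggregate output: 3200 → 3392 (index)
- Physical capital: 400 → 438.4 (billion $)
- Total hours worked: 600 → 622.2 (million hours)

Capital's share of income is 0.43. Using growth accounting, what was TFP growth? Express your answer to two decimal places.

Aggregate output growth = (3392 − 3200) / 3200 = 6%.
Physical capital growth = (438.4 − 400) / 400 = 9.6%.
Total hours worked growth = (622.2 − 600) / 600 = 3.7%.
Labor's share = 1 − 0.43 = 0.57.
Physical capital: 0.43 × 9.6 = 4.128 pp.
Total hours worked: 0.57 × 3.7 = 2.109 pp.
TFP growth = 6 − 6.237 = -0.237%.

-0.24%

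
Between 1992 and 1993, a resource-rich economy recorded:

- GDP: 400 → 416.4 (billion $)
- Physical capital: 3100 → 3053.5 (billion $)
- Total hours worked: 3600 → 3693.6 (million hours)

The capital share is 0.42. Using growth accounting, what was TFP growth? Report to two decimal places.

TFP growth was 3.22%.

GDP growth = (416.4 − 400) / 400 = 4.1%.
Physical capital growth = (3053.5 − 3100) / 3100 = -1.5%.
Total hours worked growth = (3693.6 − 3600) / 3600 = 2.6%.
Labor's share = 1 − 0.42 = 0.58.
Physical capital: 0.42 × (-1.5) = -0.63 pp.
Total hours worked: 0.58 × 2.6 = 1.508 pp.
TFP growth = 4.1 − 0.878 = 3.222%.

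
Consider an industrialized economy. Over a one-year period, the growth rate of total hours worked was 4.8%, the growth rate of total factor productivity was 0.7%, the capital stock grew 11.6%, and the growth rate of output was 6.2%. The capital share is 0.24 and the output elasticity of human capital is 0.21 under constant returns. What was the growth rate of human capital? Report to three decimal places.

Labor's share = 1 − 0.24 − 0.21 = 0.55.
gY = gA + 0.24×11.6 + 0.55×4.8 + 0.21×g.
0.21×g = 6.2 − 0.7 − 5.424 = 0.076.
g = 0.076 / 0.21 = 0.3619%.

0.362%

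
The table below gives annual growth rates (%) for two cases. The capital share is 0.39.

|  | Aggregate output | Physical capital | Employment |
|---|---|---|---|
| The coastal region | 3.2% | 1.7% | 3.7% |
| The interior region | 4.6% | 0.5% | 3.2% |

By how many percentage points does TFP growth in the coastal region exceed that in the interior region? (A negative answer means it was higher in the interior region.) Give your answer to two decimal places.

-2.17 percentage points

Labor's share = 1 − 0.39 = 0.61.
The coastal region: TFP = 3.2 − 0.663 − 2.257 = 0.28%.
The interior region: TFP = 4.6 − 0.195 − 1.952 = 2.453%.
Difference = 0.28 − (2.453) = -2.173 pp.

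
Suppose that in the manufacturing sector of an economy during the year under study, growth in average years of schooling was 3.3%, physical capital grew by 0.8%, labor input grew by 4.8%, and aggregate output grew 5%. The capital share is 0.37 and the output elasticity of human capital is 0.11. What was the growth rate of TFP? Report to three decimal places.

TFP grew 1.845%.

Labor's share = 1 − 0.37 − 0.11 = 0.52.
Physical capital: 0.37 × 0.8 = 0.296 pp.
Average years of schooling: 0.11 × 3.3 = 0.363 pp.
Labor input: 0.52 × 4.8 = 2.496 pp.
TFP growth = 5 − 3.155 = 1.845%.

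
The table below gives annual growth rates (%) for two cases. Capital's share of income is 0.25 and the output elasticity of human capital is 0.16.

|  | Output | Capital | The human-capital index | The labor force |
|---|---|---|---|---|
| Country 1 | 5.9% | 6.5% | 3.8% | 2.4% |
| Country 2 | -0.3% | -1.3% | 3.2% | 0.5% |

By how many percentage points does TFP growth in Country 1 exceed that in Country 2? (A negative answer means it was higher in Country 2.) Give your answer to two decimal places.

3.03 percentage points

Labor's share = 1 − 0.25 − 0.16 = 0.59.
Country 1: TFP = 5.9 − 1.625 − 0.608 − 1.416 = 2.251%.
Country 2: TFP = -0.3 + 0.325 − 0.512 − 0.295 = -0.782%.
Difference = 2.251 − (-0.782) = 3.033 pp.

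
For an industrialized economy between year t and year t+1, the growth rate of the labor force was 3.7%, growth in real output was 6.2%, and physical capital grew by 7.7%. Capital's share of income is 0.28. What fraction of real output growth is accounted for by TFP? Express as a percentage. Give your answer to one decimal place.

22.3%

Labor's share = 1 − 0.28 = 0.72.
Physical capital: 0.28 × 7.7 = 2.156 pp.
The labor force: 0.72 × 3.7 = 2.664 pp.
TFP growth = 6.2 − 4.82 = 1.38%.
TFP share of growth = 1.38 / 6.2 × 100 = 22.258%.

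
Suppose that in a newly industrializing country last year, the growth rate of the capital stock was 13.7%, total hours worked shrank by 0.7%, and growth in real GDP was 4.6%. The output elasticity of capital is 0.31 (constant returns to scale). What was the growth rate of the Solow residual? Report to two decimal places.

Labor's share = 1 − 0.31 = 0.69.
The capital stock: 0.31 × 13.7 = 4.247 pp.
Total hours worked: 0.69 × (-0.7) = -0.483 pp.
TFP growth = 4.6 − 3.764 = 0.836%.

0.84%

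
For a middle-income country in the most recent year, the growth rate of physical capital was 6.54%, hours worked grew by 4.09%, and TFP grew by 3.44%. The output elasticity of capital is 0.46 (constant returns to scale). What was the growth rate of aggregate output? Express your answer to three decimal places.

Aggregate output grew 8.657%.

Labor's share = 1 − 0.46 = 0.54.
Physical capital: 0.46 × 6.54 = 3.0084 pp.
Hours worked: 0.54 × 4.09 = 2.2086 pp.
Output growth = 3.44 + 5.217 = 8.657%.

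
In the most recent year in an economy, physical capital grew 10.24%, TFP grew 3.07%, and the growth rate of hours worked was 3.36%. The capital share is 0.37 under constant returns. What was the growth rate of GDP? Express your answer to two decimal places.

8.98%

Labor's share = 1 − 0.37 = 0.63.
Physical capital: 0.37 × 10.24 = 3.7888 pp.
Hours worked: 0.63 × 3.36 = 2.1168 pp.
Output growth = 3.07 + 5.9056 = 8.9756%.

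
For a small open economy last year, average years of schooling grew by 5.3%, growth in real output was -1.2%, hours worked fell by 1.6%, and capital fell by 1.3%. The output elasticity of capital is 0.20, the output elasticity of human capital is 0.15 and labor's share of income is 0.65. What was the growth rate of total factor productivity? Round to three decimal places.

-0.695%

Labor's share = 1 − 0.2 − 0.15 = 0.65.
Capital: 0.2 × (-1.3) = -0.26 pp.
Average years of schooling: 0.15 × 5.3 = 0.795 pp.
Hours worked: 0.65 × (-1.6) = -1.04 pp.
TFP growth = -1.2 + 0.505 = -0.695%.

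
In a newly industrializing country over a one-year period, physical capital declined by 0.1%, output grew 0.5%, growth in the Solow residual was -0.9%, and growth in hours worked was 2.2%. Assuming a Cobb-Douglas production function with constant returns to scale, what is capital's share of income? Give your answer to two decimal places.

gY = gA + α·gK + (1−α)·gL, so gY − gA − gL = α(gK − gL).
0.5 + 0.9 − 2.2 = α × (-0.1 − 2.2).
-0.8 = -2.3 α, so α = 0.3478.

α = 0.35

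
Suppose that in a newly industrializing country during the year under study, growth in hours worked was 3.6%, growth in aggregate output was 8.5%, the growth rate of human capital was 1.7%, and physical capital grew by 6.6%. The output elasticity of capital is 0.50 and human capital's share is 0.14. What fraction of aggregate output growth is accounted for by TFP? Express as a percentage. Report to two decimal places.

43.13%

Labor's share = 1 − 0.5 − 0.14 = 0.36.
Physical capital: 0.5 × 6.6 = 3.3 pp.
Human capital: 0.14 × 1.7 = 0.238 pp.
Hours worked: 0.36 × 3.6 = 1.296 pp.
TFP growth = 8.5 − 4.834 = 3.666%.
TFP share of growth = 3.666 / 8.5 × 100 = 43.1294%.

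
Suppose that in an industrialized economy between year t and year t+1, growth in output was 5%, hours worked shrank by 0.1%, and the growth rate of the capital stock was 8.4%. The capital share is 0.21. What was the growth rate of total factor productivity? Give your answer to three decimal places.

Total factor productivity grew 3.315%.

Labor's share = 1 − 0.21 = 0.79.
The capital stock: 0.21 × 8.4 = 1.764 pp.
Hours worked: 0.79 × (-0.1) = -0.079 pp.
TFP growth = 5 − 1.685 = 3.315%.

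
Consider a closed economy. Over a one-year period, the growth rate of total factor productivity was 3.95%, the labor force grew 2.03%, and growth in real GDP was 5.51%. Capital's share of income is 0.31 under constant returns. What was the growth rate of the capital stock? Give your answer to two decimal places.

0.51%

Labor's share = 1 − 0.31 = 0.69.
gY = gA + 0.69×2.03 + 0.31×g.
0.31×g = 5.51 − 3.95 − 1.4007 = 0.1593.
g = 0.1593 / 0.31 = 0.5139%.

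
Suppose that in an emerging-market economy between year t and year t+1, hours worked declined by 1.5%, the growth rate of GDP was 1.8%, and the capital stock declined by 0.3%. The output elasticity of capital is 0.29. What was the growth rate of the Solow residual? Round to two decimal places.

Labor's share = 1 − 0.29 = 0.71.
The capital stock: 0.29 × (-0.3) = -0.087 pp.
Hours worked: 0.71 × (-1.5) = -1.065 pp.
TFP growth = 1.8 + 1.152 = 2.952%.

2.95%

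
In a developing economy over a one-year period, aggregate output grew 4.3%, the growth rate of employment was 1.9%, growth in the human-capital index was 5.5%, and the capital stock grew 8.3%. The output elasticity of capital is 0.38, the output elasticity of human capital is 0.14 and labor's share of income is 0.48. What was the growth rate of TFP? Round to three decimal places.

Labor's share = 1 − 0.38 − 0.14 = 0.48.
The capital stock: 0.38 × 8.3 = 3.154 pp.
The human-capital index: 0.14 × 5.5 = 0.77 pp.
Employment: 0.48 × 1.9 = 0.912 pp.
TFP growth = 4.3 − 4.836 = -0.536%.

-0.536%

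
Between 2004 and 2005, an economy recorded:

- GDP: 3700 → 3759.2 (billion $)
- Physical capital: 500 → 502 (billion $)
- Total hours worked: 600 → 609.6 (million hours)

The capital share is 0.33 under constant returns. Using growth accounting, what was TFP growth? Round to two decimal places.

GDP growth = (3759.2 − 3700) / 3700 = 1.6%.
Physical capital growth = (502 − 500) / 500 = 0.4%.
Total hours worked growth = (609.6 − 600) / 600 = 1.6%.
Labor's share = 1 − 0.33 = 0.67.
Physical capital: 0.33 × 0.4 = 0.132 pp.
Total hours worked: 0.67 × 1.6 = 1.072 pp.
TFP growth = 1.6 − 1.204 = 0.396%.

0.40%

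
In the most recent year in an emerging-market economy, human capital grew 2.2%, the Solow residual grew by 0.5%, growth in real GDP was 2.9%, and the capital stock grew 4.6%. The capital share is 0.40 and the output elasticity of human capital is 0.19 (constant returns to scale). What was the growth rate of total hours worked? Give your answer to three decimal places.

Labor's share = 1 − 0.4 − 0.19 = 0.41.
gY = gA + 0.4×4.6 + 0.19×2.2 + 0.41×g.
0.41×g = 2.9 − 0.5 − 2.258 = 0.142.
g = 0.142 / 0.41 = 0.34634%.

0.346%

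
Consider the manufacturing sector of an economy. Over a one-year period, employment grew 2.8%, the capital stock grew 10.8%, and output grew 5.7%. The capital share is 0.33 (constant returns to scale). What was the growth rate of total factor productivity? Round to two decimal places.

Labor's share = 1 − 0.33 = 0.67.
The capital stock: 0.33 × 10.8 = 3.564 pp.
Employment: 0.67 × 2.8 = 1.876 pp.
TFP growth = 5.7 − 5.44 = 0.26%.

Total factor productivity grew 0.26%.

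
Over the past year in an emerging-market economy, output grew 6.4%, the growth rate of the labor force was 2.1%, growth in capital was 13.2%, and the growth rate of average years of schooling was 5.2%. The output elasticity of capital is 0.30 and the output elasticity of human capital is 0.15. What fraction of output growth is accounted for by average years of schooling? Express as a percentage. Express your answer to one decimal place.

Average years of schooling contributed 0.15 × 5.2 = 0.78 pp.
Share of growth = 0.78 / 6.4 × 100 = 12.188%.

12.2%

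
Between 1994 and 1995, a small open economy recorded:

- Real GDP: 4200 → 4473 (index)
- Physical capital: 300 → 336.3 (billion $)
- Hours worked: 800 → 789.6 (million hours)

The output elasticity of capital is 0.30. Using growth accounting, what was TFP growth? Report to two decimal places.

3.78%

Real GDP growth = (4473 − 4200) / 4200 = 6.5%.
Physical capital growth = (336.3 − 300) / 300 = 12.1%.
Hours worked growth = (789.6 − 800) / 800 = -1.3%.
Labor's share = 1 − 0.3 = 0.7.
Physical capital: 0.3 × 12.1 = 3.63 pp.
Hours worked: 0.7 × (-1.3) = -0.91 pp.
TFP growth = 6.5 − 2.72 = 3.78%.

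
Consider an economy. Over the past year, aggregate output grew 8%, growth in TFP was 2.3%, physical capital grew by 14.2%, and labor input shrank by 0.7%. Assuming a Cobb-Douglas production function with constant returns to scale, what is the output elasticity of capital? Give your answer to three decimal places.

gY = gA + α·gK + (1−α)·gL, so gY − gA − gL = α(gK − gL).
8 − 2.3 + 0.7 = α × (14.2 − (-0.7)).
6.4 = 14.9 α, so α = 0.42953.

0.430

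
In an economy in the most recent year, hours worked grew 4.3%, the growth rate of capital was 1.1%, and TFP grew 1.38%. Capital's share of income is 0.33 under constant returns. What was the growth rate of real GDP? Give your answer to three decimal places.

Labor's share = 1 − 0.33 = 0.67.
Capital: 0.33 × 1.1 = 0.363 pp.
Hours worked: 0.67 × 4.3 = 2.881 pp.
Output growth = 1.38 + 3.244 = 4.624%.

Real GDP growth was 4.624%.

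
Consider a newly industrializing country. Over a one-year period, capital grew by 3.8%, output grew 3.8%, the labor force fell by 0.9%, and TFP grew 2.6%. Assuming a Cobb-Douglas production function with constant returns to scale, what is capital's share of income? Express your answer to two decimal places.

0.45

gY = gA + α·gK + (1−α)·gL, so gY − gA − gL = α(gK − gL).
3.8 − 2.6 + 0.9 = α × (3.8 − (-0.9)).
2.1 = 4.7 α, so α = 0.4468.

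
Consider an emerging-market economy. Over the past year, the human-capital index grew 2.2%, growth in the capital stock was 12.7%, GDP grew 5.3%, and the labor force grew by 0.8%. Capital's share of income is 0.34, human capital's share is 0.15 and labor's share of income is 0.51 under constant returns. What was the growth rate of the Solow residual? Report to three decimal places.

0.244%

Labor's share = 1 − 0.34 − 0.15 = 0.51.
The capital stock: 0.34 × 12.7 = 4.318 pp.
The human-capital index: 0.15 × 2.2 = 0.33 pp.
The labor force: 0.51 × 0.8 = 0.408 pp.
TFP growth = 5.3 − 5.056 = 0.244%.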